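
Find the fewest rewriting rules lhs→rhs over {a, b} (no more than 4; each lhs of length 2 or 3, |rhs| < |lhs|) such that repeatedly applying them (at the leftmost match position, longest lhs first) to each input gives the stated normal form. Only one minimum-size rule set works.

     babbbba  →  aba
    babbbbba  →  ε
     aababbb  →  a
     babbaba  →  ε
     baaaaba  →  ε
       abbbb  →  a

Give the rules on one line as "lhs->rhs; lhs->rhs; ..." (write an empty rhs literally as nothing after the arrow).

  | babbbba => baabba => bbba => aba
  | babbbbba => baabbba => bbbba => abba => aaa => aa => ε
  | aababbb => babbb => baab => bb => a
  | babbaba => baaaba => baaba => bba => aa => ε

aa->; aaa->aa; bb->a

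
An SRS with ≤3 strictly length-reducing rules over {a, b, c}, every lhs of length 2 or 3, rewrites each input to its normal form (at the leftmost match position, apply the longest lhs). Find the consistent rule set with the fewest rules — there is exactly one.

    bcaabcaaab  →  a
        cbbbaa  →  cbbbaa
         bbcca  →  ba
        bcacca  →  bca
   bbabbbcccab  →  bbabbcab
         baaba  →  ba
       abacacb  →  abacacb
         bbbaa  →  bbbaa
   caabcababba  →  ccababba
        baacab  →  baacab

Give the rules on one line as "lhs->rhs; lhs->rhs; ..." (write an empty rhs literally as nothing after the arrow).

  | bcaabcaaab => bccaaab => aaab => a
  | cbbbaa
  | bbcca => ba
  | bcacca => bca

aab->; acc->; bcc->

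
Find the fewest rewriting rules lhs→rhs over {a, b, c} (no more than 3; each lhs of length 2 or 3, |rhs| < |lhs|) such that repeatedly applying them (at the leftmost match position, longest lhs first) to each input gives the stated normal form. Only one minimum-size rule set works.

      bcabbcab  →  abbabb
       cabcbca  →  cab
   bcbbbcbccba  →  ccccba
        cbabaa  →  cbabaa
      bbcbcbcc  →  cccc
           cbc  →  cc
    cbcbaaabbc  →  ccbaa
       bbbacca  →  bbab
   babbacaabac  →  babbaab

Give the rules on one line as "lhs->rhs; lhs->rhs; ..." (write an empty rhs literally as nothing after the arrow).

ac->; bc->c; bca->ab

  | bcabbcab => abbbcab => abbabb
  | cabcbca => cacbca => cbca => cab
  | bcbbbcbccba => cbbbcbccba => cbbcbccba => cbcbccba => ccbccba => ccccba
  | cbabaa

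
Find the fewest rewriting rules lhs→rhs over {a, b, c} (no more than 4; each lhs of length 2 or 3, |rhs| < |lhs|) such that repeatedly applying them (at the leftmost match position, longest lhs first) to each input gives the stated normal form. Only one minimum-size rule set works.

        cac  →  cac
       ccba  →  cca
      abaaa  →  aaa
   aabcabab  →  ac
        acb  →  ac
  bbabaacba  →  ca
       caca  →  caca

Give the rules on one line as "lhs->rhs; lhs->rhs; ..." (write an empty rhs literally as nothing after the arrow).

ab->; ba->; cb->c

  | cac
  | ccba => cca
  | abaaa => aaa
  | aabcabab => acabab => acab => ac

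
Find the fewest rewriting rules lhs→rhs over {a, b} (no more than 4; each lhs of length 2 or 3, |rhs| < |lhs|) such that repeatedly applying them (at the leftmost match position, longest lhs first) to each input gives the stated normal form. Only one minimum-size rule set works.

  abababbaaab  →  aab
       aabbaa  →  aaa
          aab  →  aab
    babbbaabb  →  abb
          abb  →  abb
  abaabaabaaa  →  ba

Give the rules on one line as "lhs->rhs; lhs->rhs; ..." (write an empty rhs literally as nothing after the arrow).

  | abababbaaab => bbabbaaab => bbaaab => aab
  | aabbaa => aaa
  | aab
  | babbbaabb => bbaabb => abb

aba->b; bab->; bba->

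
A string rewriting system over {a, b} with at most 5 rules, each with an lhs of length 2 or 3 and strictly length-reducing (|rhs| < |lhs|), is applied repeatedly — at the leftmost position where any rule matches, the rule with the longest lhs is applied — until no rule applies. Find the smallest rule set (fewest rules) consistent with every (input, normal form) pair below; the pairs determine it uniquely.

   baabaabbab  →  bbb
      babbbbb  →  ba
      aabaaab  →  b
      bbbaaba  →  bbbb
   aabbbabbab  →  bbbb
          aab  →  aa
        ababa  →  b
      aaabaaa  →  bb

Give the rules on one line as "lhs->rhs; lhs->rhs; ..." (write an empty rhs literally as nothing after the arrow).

aaa->b; ab->a; baa->; bba->bb

  | baabaabbab => baabbab => bbab => bbb
  | babbbbb => babbbb => babbb => babb => bab => ba
  | aabaaab => aaaaab => baab => b
  | bbbaaba => bbbaba => bbbba => bbbb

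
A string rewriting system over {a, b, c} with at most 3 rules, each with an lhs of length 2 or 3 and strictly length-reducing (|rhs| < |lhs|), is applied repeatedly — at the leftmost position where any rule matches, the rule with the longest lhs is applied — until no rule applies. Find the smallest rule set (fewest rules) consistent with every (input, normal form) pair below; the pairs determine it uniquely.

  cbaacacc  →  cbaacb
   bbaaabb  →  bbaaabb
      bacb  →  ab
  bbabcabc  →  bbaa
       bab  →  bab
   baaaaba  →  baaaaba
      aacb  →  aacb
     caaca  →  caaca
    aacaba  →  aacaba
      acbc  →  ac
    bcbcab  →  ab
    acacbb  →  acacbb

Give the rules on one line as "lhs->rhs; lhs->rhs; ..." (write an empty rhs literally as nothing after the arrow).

acc->b; bac->a; bc->

  | cbaacacc => cbaacb
  | bbaaabb
  | bacb => ab
  | bbabcabc => bbaabc => bbaa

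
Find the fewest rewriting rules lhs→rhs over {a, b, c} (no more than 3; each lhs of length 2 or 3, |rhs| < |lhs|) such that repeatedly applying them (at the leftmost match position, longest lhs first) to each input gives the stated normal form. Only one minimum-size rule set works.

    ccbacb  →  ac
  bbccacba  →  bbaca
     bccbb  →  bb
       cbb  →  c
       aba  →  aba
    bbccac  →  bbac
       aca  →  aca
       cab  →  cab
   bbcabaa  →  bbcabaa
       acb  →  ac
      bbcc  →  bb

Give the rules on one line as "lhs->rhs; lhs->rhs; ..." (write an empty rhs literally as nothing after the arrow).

  | ccbacb => acb => ac
  | bbccacba => bbacba => bbaca
  | bccbb => bb
  | cbb => cb => c

cb->c; cc->; ccb->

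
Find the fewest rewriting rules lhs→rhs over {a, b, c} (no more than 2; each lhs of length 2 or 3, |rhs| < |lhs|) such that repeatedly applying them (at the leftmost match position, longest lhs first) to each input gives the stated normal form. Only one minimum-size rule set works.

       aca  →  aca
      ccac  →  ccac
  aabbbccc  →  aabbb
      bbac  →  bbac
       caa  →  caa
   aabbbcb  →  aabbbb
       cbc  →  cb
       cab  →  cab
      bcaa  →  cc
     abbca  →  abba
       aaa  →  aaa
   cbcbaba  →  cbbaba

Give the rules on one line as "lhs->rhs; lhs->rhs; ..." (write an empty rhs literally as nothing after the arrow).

  | aca
  | ccac
  | aabbbccc => aabbbcc => aabbbc => aabbb
  | bbac

baa->cc; bc->b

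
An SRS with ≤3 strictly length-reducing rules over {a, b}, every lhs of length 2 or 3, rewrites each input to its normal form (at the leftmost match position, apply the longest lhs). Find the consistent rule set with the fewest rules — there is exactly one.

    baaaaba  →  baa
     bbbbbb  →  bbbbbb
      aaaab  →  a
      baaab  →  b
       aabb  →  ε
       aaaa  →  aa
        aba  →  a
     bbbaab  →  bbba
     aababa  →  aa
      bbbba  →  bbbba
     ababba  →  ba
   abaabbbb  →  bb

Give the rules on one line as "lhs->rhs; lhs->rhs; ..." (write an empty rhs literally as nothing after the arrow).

aaa->a; ab->

  | baaaaba => baaba => baa
  | bbbbbb
  | aaaab => aab => a
  | baaab => bab => b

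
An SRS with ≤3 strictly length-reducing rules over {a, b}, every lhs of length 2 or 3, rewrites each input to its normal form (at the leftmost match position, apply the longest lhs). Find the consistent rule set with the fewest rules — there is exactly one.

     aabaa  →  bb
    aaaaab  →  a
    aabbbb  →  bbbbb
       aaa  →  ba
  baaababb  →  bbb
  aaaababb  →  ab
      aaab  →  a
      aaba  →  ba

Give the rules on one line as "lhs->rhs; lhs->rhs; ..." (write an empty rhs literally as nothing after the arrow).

  | aabaa => bbaa => baa => bb
  | aaaaab => baaab => bbab => bab => a
  | aabbbb => bbbbb
  | aaa => ba

aa->b; bab->a; bba->ba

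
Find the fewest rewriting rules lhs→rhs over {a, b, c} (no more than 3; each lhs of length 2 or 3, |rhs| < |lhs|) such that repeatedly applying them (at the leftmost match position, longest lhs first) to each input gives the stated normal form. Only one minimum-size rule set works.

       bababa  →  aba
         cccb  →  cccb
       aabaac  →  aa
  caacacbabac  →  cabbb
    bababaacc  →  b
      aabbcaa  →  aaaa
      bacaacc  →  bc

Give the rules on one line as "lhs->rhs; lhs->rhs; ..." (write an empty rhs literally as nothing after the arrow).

ac->b; bab->; bbc->

  | bababa => aba
  | cccb
  | aabaac => aabab => aa
  | caacacbabac => cabacbabac => cabbbabac => cabbac => cabbb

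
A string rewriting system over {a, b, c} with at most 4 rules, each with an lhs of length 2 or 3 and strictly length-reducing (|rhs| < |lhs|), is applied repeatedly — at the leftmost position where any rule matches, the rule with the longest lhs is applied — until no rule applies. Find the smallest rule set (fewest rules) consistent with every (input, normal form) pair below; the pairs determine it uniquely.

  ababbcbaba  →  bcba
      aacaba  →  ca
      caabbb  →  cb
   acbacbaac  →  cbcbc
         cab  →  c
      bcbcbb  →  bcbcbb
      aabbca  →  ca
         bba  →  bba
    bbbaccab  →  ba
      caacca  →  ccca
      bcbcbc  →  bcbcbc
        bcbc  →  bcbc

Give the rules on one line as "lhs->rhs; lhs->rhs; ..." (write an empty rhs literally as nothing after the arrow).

ab->; ac->c; bbc->ba

  | ababbcbaba => abbcbaba => bcbaba => bcba
  | aacaba => acaba => caba => ca
  | caabbb => cabb => cb
  | acbacbaac => cbacbaac => cbcbaac => cbcbac => cbcbc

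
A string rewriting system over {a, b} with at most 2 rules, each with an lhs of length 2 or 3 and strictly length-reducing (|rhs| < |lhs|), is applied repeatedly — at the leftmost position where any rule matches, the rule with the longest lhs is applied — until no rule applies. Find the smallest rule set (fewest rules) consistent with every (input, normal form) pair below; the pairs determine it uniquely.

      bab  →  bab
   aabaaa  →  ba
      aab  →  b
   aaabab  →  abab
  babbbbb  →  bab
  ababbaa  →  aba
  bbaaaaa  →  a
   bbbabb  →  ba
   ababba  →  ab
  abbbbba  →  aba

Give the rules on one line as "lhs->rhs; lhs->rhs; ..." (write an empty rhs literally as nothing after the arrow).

aa->; bb->

  | bab
  | aabaaa => baaa => ba
  | aab => b
  | aaabab => abab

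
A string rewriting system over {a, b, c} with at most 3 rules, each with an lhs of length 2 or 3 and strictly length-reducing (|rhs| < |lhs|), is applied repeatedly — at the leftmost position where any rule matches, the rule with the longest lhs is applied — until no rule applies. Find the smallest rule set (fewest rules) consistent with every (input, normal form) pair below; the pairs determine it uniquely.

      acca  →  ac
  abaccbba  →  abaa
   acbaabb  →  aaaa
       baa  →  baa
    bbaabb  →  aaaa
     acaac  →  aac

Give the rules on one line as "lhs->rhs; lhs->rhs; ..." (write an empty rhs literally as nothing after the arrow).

bb->a; ca->; cb->

  | acca => ac
  | abaccbba => abacba => abaa
  | acbaabb => aaabb => aaaa
  | baa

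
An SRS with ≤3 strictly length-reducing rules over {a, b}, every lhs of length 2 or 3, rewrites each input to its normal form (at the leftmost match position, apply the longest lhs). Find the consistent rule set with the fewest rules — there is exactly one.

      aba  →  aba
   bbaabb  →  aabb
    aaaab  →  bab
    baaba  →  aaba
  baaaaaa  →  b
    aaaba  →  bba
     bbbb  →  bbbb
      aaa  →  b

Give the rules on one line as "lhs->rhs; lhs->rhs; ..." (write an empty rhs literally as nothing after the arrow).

  | aba
  | bbaabb => baabb => aabb
  | aaaab => bab
  | baaba => aaba

aaa->b; baa->aa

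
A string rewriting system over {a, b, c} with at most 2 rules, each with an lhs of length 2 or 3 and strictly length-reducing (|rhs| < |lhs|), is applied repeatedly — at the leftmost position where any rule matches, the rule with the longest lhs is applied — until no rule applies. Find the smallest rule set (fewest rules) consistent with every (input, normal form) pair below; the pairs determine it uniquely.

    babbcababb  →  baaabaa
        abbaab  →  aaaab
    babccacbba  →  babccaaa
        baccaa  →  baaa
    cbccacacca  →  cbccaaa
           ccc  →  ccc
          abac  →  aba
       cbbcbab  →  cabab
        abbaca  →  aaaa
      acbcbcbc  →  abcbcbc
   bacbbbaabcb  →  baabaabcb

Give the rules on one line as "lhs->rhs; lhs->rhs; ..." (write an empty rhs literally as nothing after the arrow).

  | babbcababb => baacababb => baaababb => baaabaa
  | abbaab => aaaab
  | babccacbba => babccabba => babccaaa
  | baccaa => bacaa => baaa

ac->a; bb->a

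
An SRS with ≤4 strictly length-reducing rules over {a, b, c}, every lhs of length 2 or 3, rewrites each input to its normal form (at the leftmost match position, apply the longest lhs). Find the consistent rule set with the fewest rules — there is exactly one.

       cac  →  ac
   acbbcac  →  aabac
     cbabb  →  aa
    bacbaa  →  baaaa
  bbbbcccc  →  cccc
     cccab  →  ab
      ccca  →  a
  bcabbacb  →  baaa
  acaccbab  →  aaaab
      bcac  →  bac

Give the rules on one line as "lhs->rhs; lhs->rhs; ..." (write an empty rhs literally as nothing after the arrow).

  | cac => ac
  | acbbcac => aabcac => aabac
  | cbabb => aabb => aa
  | bacbaa => baaaa

bb->; ca->a; cb->a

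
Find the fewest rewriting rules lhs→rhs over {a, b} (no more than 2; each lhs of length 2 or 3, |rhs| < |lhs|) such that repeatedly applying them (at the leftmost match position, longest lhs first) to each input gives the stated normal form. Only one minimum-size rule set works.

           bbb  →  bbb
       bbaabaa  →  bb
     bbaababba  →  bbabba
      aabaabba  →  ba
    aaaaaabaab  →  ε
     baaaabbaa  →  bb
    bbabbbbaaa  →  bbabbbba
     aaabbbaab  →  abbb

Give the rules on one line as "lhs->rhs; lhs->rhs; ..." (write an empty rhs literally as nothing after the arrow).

  | bbb
  | bbaabaa => bbaa => bb
  | bbaababba => bbabba
  | aabaabba => aabba => ba

aa->; aab->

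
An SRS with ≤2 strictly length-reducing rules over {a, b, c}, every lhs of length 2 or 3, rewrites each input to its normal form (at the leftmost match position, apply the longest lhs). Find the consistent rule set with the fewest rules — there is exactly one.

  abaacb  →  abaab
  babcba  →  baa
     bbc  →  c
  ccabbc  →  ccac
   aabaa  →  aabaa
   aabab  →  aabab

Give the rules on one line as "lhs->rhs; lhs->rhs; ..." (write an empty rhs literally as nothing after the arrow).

bb->; cb->b

  | abaacb => abaab
  | babcba => babba => baa
  | bbc => c
  | ccabbc => ccac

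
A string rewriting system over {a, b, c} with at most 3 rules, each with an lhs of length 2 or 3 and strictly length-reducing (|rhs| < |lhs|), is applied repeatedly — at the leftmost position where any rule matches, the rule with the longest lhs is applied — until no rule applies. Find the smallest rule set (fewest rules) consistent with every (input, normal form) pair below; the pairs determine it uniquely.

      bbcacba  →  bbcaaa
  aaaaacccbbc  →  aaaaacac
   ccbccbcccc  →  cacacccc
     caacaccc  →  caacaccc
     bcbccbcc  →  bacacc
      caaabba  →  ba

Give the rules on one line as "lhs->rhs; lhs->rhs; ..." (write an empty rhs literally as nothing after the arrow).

ab->b; cb->a

  | bbcacba => bbcaaa
  | aaaaacccbbc => aaaaaccabc => aaaaaccbc => aaaaacac
  | ccbccbcccc => caccbcccc => cacacccc
  | caacaccc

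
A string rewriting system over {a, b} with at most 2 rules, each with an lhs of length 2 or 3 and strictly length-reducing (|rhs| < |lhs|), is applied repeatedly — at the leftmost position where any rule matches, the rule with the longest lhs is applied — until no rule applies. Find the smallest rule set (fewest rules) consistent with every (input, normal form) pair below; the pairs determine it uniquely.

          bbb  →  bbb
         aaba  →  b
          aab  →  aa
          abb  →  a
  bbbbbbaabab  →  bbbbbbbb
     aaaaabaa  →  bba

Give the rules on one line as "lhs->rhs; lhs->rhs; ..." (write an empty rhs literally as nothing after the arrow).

  | bbb
  | aaba => aaa => b
  | aab => aa
  | abb => ab => a

aaa->b; ab->a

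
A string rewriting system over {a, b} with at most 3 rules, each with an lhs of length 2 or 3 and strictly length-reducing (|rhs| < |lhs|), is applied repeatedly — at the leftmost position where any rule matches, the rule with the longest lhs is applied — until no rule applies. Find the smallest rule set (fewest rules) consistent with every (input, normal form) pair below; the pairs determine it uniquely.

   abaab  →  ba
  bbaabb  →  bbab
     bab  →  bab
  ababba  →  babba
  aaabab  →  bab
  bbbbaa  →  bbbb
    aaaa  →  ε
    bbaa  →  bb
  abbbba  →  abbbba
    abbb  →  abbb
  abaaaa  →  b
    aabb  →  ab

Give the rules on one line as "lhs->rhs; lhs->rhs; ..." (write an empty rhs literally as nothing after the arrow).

aa->; aab->a; aba->ba

  | abaab => baab => ba
  | bbaabb => bbab
  | bab
  | ababba => babba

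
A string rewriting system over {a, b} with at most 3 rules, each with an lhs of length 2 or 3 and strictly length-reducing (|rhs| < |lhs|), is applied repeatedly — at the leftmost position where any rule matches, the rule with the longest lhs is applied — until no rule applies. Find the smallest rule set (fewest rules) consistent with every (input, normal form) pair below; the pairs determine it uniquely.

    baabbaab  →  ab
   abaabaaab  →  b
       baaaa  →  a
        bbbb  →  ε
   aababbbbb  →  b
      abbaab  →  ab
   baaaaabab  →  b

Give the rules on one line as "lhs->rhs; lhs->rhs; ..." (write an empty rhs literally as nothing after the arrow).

aa->; ba->; bb->

  | baabbaab => abbaab => aaab => ab
  | abaabaaab => aabaaab => baaab => aab => b
  | baaaa => aaa => a
  | bbbb => bb => ε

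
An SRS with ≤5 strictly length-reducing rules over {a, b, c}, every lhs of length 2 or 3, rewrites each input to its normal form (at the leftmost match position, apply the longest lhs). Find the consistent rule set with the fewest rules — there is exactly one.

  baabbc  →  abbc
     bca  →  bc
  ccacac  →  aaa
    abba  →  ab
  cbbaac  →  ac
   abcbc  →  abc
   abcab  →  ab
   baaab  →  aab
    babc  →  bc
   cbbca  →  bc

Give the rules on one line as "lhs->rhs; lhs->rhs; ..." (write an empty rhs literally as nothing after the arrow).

ba->; ca->c; cb->; cc->a

  | baabbc => abbc
  | bca => bc
  | ccacac => aacac => aacc => aaa
  | abba => ab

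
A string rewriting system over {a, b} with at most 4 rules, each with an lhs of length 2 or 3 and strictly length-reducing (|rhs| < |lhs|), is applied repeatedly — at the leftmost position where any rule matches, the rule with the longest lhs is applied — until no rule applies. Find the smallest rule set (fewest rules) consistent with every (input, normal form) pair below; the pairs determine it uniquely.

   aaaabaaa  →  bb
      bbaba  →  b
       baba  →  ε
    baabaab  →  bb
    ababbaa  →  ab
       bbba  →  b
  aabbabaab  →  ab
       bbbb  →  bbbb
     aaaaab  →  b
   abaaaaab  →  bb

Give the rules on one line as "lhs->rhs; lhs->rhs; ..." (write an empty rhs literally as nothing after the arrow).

aa->b; ba->b; baa->bb; bba->

  | aaaabaaa => baabaaa => bbbaaa => baa => bb
  | bbaba => ba => b
  | baba => bba => ε
  | baabaab => bbbaab => bab => bb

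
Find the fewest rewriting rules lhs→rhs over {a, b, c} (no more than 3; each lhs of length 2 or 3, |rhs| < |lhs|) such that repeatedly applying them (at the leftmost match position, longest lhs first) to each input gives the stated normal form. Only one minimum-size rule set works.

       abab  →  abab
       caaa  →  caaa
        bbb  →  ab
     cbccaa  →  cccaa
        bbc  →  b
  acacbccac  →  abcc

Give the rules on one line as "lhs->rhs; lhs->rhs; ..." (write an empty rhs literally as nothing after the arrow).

  | abab
  | caaa
  | bbb => ab
  | cbccaa => cccaa

ac->b; bb->a; cb->c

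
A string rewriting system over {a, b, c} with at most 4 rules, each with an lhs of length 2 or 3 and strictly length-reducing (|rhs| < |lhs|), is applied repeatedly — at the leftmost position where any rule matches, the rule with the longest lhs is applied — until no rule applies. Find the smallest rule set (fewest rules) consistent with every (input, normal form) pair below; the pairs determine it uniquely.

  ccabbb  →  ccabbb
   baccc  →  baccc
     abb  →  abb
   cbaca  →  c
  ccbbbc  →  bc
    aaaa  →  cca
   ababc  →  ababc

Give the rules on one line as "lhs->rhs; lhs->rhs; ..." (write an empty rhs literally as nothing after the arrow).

aaa->cc; aca->c; cb->

  | ccabbb
  | baccc
  | abb
  | cbaca => aca => c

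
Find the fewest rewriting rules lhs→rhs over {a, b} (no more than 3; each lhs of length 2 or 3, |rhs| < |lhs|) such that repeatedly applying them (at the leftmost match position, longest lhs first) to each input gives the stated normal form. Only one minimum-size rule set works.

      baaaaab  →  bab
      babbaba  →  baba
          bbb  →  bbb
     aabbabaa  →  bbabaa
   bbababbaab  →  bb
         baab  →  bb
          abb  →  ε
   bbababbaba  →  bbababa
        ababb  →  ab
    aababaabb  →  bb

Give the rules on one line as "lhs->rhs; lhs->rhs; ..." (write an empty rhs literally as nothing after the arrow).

  | baaaaab => baaab => bab
  | babbaba => baba
  | bbb
  | aabbabaa => bbabaa

aab->b; abb->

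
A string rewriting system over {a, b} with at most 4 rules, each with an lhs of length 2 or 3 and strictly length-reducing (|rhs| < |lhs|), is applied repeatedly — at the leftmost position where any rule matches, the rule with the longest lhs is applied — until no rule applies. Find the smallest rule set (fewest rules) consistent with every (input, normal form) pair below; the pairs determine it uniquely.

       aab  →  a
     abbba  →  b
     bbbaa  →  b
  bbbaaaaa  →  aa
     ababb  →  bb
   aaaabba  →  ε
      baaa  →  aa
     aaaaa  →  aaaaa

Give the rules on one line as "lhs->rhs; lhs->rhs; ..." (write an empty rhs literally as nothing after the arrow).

  | aab => a
  | abbba => bba => b
  | bbbaa => bba => b
  | bbbaaaaa => bbaaaa => baaa => aa

ab->; aba->ba; ba->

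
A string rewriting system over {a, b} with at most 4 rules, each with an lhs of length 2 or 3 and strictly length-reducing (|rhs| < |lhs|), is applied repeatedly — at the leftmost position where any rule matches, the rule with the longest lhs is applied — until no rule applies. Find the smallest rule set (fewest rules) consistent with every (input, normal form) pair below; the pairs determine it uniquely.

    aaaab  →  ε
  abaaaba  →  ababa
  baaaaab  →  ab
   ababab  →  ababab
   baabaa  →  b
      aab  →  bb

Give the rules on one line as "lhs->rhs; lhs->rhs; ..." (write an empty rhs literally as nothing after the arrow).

aa->b; abb->ab; bbb->

  | aaaab => baab => bbb => ε
  | abaaaba => abbaba => ababa
  | baaaaab => bbaaab => bbbab => ab
  | ababab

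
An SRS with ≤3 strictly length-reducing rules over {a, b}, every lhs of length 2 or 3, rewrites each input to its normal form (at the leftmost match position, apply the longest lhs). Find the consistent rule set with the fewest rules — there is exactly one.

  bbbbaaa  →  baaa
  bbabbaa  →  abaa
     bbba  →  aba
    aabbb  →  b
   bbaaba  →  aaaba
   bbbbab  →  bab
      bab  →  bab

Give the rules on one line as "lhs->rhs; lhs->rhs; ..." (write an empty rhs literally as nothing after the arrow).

  | bbbbaaa => abbaaa => baaa
  | bbabbaa => aabbaa => abaa
  | bbba => aba
  | aabbb => abb => b

abb->b; bb->a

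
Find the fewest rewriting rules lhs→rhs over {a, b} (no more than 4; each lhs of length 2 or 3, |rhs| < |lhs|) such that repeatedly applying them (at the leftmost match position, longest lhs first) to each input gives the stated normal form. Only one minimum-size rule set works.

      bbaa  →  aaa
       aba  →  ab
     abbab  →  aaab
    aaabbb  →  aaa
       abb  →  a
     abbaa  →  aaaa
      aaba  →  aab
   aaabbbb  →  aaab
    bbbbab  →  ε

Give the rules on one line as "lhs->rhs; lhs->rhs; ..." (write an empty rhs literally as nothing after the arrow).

ba->b; bb->; bba->aa; bbb->

  | bbaa => aaa
  | aba => ab
  | abbab => aaab
  | aaabbb => aaa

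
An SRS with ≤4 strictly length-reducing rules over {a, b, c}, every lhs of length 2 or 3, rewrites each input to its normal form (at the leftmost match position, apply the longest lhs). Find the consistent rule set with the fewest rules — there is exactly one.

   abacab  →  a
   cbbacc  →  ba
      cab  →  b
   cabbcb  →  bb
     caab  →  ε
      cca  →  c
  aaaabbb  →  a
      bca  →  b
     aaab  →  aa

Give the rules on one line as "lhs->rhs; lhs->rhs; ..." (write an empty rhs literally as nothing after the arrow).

  | abacab => acab => aab => a
  | cbbacc => bacc => bac => ba
  | cab => b
  | cabbcb => bbcb => bb

ab->; ac->a; ca->; cb->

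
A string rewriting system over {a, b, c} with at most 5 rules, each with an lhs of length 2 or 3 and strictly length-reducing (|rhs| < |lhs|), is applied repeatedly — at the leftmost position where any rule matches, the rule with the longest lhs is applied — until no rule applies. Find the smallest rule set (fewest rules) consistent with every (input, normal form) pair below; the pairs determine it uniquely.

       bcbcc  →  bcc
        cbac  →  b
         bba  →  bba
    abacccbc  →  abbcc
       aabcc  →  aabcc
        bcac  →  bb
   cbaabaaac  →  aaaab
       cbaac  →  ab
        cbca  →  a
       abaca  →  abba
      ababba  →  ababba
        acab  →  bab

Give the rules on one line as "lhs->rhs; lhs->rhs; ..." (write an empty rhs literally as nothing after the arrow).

  | bcbcc => bcc
  | cbac => ac => b
  | bba
  | abacccbc => abbccbc => abbcc

ac->b; baa->aa; ca->a; cb->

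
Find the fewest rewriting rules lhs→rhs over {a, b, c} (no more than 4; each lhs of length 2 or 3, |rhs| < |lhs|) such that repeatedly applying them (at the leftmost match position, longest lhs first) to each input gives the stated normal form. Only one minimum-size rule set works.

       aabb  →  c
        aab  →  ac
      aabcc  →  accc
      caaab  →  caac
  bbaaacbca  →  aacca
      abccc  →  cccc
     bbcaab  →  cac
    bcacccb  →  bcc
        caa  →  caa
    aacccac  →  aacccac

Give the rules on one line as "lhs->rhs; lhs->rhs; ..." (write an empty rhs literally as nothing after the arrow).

  | aabb => acb => ab => c
  | aab => ac
  | aabcc => accc
  | caaab => caac

ab->c; bb->; cb->b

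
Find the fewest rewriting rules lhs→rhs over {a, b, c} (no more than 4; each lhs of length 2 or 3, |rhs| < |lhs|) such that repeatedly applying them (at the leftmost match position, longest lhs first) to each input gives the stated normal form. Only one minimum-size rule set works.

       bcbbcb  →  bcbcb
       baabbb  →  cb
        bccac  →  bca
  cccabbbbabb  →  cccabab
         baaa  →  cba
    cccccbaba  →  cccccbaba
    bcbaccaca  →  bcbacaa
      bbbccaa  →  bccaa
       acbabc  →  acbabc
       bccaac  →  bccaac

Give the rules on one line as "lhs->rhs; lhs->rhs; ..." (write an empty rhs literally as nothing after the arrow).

baa->cb; bb->b; cac->a

  | bcbbcb => bcbcb
  | baabbb => cbbbb => cbbb => cbb => cb
  | bccac => bca
  | cccabbbbabb => cccabbbabb => cccabbabb => cccababb => cccabab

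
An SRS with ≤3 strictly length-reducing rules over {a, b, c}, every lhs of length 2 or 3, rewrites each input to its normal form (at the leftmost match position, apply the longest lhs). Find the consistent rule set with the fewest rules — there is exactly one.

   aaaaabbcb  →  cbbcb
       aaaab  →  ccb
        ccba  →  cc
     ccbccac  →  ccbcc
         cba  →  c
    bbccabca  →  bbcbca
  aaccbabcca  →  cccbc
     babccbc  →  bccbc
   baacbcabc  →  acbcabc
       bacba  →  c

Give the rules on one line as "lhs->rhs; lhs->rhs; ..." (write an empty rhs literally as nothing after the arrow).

aa->c; ba->; cca->c

  | aaaaabbcb => caaabbcb => ccabbcb => cbbcb
  | aaaab => caab => ccb
  | ccba => cc
  | ccbccac => ccbcc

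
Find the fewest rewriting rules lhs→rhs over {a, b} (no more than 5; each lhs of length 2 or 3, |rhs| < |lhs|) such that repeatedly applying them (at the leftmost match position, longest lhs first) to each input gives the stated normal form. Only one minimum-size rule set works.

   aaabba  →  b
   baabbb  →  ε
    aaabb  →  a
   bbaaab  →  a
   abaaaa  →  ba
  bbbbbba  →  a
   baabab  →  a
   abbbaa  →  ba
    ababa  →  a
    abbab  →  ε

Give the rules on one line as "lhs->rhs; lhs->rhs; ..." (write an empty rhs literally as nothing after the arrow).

aa->; ab->a; aba->b; bb->

  | aaabba => abba => aba => b
  | baabbb => bbbb => bb => ε
  | aaabb => abb => ab => a
  | bbaaab => aaab => ab => a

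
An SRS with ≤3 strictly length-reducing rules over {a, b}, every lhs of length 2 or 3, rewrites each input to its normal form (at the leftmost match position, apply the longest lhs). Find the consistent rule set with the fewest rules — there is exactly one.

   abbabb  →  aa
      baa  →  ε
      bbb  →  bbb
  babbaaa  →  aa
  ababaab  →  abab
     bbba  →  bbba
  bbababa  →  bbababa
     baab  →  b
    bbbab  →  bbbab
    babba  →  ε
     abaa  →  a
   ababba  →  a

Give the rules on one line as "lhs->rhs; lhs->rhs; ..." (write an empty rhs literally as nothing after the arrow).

  | abbabb => aabb => aa
  | baa => ε
  | bbb
  | babbaaa => baaaa => aa

abb->a; baa->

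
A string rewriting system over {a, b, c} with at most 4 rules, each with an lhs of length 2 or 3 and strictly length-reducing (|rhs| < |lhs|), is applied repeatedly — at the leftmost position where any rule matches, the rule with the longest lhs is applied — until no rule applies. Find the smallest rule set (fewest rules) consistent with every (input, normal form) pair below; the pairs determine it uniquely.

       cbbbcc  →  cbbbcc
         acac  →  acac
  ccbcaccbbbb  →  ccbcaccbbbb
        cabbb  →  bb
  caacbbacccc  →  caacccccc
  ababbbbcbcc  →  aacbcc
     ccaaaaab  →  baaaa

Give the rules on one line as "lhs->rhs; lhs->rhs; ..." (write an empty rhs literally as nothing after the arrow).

  | cbbbcc
  | acac
  | ccbcaccbbbb
  | cabbb => bb

ab->a; bba->c; cab->; cca->b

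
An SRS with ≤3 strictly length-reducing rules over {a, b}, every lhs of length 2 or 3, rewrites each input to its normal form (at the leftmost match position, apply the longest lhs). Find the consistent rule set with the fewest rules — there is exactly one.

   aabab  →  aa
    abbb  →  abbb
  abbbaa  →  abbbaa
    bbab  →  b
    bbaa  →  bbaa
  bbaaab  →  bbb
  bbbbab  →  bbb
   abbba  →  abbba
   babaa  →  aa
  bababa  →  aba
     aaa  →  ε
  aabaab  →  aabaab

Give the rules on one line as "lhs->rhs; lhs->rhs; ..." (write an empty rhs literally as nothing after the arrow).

  | aabab => aa
  | abbb
  | abbbaa
  | bbab => b

aaa->; bab->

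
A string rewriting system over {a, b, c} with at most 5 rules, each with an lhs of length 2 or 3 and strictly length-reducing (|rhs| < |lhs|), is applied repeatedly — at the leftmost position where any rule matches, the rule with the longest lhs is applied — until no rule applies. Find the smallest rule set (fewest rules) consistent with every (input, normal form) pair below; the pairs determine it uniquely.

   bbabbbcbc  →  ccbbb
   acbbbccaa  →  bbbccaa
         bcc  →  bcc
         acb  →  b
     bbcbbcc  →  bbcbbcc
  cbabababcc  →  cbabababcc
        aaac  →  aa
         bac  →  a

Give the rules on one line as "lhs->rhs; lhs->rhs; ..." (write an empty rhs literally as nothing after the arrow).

  | bbabbbcbc => ccbbbcbc => ccbbb
  | acbbbccaa => bbbccaa
  | bcc
  | acb => b

ac->; bac->a; bba->cc; cbc->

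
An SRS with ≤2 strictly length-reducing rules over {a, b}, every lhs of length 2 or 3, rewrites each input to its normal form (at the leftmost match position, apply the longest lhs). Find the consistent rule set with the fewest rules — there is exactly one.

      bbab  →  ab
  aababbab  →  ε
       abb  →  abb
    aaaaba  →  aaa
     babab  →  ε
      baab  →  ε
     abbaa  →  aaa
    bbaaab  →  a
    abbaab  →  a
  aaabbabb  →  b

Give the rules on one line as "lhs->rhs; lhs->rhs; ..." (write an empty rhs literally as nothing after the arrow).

aab->; ba->a

  | bbab => bab => ab
  | aababbab => abbab => abab => aab => ε
  | abb
  | aaaaba => aaa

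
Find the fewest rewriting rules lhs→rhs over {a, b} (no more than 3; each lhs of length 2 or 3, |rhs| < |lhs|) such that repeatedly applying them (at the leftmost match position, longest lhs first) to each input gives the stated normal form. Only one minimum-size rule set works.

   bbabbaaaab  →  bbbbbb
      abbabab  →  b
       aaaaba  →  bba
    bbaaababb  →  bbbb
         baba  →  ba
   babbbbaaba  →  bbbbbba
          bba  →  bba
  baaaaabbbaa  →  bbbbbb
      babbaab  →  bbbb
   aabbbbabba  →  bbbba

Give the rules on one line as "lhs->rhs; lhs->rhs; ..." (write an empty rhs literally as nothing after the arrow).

  | bbabbaaaab => bbbaaaab => bbbbaab => bbbbbb
  | abbabab => babab => bab => b
  | aaaaba => aabaa => baaa => bba
  | bbaaababb => bbbababb => bbbabb => bbbb

aab->ba; ab->; baa->bb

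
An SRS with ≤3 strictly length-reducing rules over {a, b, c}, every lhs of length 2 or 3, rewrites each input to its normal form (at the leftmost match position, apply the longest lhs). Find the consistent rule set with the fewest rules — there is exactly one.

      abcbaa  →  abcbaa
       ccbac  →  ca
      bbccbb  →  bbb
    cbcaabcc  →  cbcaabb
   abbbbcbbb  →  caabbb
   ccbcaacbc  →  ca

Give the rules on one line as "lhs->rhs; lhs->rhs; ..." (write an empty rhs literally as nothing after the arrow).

ac->c; bbc->ca; cc->b

  | abcbaa
  | ccbac => bbac => bbc => ca
  | bbccbb => cacbb => ccbb => bbb
  | cbcaabcc => cbcaabb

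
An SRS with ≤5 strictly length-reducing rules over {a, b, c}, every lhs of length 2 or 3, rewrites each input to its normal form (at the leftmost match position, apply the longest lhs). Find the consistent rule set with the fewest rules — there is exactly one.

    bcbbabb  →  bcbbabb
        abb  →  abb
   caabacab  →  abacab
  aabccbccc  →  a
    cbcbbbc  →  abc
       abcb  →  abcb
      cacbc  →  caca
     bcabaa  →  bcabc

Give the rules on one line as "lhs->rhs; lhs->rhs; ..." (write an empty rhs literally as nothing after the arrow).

  | bcbbabb
  | abb
  | caabacab => ccbacab => abacab
  | aabccbccc => cbccbccc => cacbccc => cacacc => cacaa => cacc => caa => cc => a

aa->c; bbb->ab; cbc->ca; cc->a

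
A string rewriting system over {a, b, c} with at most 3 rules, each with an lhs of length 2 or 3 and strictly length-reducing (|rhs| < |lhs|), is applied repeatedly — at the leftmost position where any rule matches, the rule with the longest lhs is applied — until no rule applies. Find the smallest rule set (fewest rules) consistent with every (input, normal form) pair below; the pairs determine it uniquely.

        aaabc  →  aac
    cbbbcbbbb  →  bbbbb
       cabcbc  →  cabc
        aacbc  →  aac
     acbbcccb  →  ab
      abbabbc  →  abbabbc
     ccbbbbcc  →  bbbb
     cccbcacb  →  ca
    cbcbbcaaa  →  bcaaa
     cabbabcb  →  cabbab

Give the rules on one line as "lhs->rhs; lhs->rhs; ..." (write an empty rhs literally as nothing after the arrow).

  | aaabc => aac
  | cbbbcbbbb => bbcbbbb => bbbbb
  | cabcbc => cabc
  | aacbc => aac

aab->a; cb->; cc->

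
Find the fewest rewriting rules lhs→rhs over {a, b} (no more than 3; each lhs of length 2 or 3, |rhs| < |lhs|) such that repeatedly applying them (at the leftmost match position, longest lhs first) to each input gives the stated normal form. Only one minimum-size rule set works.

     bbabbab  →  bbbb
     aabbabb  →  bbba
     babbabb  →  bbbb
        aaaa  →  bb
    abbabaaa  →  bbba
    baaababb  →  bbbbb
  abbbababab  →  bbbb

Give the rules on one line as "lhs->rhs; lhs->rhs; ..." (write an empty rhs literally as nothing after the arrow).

  | bbabbab => bbabab => bbaab => bbbb
  | aabbabb => bbbabb => bbbab => bbba
  | babbabb => bababb => baabb => bbbb
  | aaaa => baa => bb

aa->b; ab->a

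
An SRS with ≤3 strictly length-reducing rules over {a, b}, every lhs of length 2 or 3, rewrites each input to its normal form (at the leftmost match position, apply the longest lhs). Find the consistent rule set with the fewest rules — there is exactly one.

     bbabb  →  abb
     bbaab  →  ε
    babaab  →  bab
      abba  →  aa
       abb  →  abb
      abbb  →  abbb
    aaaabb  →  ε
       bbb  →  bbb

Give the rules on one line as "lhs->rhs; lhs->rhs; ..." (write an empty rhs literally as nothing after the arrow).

  | bbabb => abb
  | bbaab => aab => ε
  | babaab => bab
  | abba => aa

aab->; bba->a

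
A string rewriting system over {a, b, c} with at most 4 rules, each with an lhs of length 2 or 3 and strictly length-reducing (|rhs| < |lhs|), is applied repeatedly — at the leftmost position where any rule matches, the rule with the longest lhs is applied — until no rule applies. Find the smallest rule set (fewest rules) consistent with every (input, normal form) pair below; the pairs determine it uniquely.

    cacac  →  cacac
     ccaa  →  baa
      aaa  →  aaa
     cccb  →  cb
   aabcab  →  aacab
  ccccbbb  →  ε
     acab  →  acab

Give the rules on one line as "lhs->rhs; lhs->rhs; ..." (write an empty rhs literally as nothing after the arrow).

  | cacac
  | ccaa => baa
  | aaa
  | cccb => bcb => cb

bb->; bc->c; cc->b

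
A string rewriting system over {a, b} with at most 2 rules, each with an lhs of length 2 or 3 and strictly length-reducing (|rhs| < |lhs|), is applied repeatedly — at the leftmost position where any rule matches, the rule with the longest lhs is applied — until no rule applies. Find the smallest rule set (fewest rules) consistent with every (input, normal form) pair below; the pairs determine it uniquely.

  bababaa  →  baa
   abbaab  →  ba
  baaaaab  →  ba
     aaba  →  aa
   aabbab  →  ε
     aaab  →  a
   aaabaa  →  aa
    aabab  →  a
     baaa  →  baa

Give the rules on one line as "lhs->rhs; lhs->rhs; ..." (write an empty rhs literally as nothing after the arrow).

  | bababaa => babaa => baa
  | abbaab => baab => ba
  | baaaaab => baaaab => baaab => baab => ba
  | aaba => aa

aaa->aa; ab->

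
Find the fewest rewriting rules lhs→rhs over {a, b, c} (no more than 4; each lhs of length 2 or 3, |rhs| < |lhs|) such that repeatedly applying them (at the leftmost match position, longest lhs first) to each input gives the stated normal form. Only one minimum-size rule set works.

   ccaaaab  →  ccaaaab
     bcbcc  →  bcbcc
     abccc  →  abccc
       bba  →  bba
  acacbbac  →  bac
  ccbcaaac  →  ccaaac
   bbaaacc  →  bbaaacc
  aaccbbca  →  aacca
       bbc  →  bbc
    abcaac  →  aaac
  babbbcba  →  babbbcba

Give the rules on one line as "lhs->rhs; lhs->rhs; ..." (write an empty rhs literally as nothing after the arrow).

  | ccaaaab
  | bcbcc
  | abccc
  | bba

aca->b; bca->a; cbb->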